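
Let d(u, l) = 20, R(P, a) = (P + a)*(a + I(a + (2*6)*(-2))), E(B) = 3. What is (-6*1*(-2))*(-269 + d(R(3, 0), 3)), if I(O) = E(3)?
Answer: -2988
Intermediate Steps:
I(O) = 3
R(P, a) = (3 + a)*(P + a) (R(P, a) = (P + a)*(a + 3) = (P + a)*(3 + a) = (3 + a)*(P + a))
(-6*1*(-2))*(-269 + d(R(3, 0), 3)) = (-6*1*(-2))*(-269 + 20) = -6*(-2)*(-249) = 12*(-249) = -2988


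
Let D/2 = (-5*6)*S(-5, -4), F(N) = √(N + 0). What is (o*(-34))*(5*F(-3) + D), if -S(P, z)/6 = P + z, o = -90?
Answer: -9914400 + 15300*I*√3 ≈ -9.9144e+6 + 26500.0*I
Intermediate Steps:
S(P, z) = -6*P - 6*z (S(P, z) = -6*(P + z) = -6*P - 6*z)
F(N) = √N
D = -3240 (D = 2*((-5*6)*(-6*(-5) - 6*(-4))) = 2*(-30*(30 + 24)) = 2*(-30*54) = 2*(-1620) = -3240)
(o*(-34))*(5*F(-3) + D) = (-90*(-34))*(5*√(-3) - 3240) = 3060*(5*(I*√3) - 3240) = 3060*(5*I*√3 - 3240) = 3060*(-3240 + 5*I*√3) = -9914400 + 15300*I*√3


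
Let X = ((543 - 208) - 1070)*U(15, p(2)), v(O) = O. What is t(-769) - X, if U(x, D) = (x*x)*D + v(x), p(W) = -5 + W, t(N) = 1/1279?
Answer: -620442899/1279 ≈ -4.8510e+5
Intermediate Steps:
t(N) = 1/1279
U(x, D) = x + D*x² (U(x, D) = (x*x)*D + x = x²*D + x = D*x² + x = x + D*x²)
X = 485100 (X = ((543 - 208) - 1070)*(15*(1 + (-5 + 2)*15)) = (335 - 1070)*(15*(1 - 3*15)) = -11025*(1 - 45) = -11025*(-44) = -735*(-660) = 485100)
t(-769) - X = 1/1279 - 1*485100 = 1/1279 - 485100 = -620442899/1279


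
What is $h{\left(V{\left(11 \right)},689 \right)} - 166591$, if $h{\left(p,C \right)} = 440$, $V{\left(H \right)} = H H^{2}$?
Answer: $-166151$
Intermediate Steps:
$V{\left(H \right)} = H^{3}$
$h{\left(V{\left(11 \right)},689 \right)} - 166591 = 440 - 166591 = -166151$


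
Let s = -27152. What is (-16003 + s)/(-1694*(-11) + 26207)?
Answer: -14385/14947 ≈ -0.96240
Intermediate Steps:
(-16003 + s)/(-1694*(-11) + 26207) = (-16003 - 27152)/(-1694*(-11) + 26207) = -43155/(18634 + 26207) = -43155/44841 = -43155*1/44841 = -14385/14947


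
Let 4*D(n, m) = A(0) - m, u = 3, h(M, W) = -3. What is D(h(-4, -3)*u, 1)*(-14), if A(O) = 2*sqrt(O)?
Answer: 7/2 ≈ 3.5000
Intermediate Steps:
D(n, m) = -m/4 (D(n, m) = (2*sqrt(0) - m)/4 = (2*0 - m)/4 = (0 - m)/4 = (-m)/4 = -m/4)
D(h(-4, -3)*u, 1)*(-14) = -1/4*1*(-14) = -1/4*(-14) = 7/2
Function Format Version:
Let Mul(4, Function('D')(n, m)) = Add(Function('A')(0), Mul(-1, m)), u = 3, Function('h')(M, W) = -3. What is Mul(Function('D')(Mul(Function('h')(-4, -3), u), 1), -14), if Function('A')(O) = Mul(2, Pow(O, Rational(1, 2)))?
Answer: Rational(7, 2) ≈ 3.5000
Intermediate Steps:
Function('D')(n, m) = Mul(Rational(-1, 4), m) (Function('D')(n, m) = Mul(Rational(1, 4), Add(Mul(2, Pow(0, Rational(1, 2))), Mul(-1, m))) = Mul(Rational(1, 4), Add(Mul(2, 0), Mul(-1, m))) = Mul(Rational(1, 4), Add(0, Mul(-1, m))) = Mul(Rational(1, 4), Mul(-1, m)) = Mul(Rational(-1, 4), m))
Mul(Function('D')(Mul(Function('h')(-4, -3), u), 1), -14) = Mul(Mul(Rational(-1, 4), 1), -14) = Mul(Rational(-1, 4), -14) = Rational(7, 2)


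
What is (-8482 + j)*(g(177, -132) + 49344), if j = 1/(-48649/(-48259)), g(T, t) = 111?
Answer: -20404765005345/48649 ≈ -4.1943e+8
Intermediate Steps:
j = 48259/48649 (j = 1/(-48649*(-1/48259)) = 1/(48649/48259) = 48259/48649 ≈ 0.99198)
(-8482 + j)*(g(177, -132) + 49344) = (-8482 + 48259/48649)*(111 + 49344) = -412592559/48649*49455 = -20404765005345/48649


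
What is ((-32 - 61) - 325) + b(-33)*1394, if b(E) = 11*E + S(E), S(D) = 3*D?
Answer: -644446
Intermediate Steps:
b(E) = 14*E (b(E) = 11*E + 3*E = 14*E)
((-32 - 61) - 325) + b(-33)*1394 = ((-32 - 61) - 325) + (14*(-33))*1394 = (-93 - 325) - 462*1394 = -418 - 644028 = -644446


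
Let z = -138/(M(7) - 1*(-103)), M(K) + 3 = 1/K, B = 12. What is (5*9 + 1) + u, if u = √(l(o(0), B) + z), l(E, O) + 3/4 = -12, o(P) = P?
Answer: 46 + I*√27770115/1402 ≈ 46.0 + 3.7587*I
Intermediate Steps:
M(K) = -3 + 1/K
l(E, O) = -51/4 (l(E, O) = -¾ - 12 = -51/4)
z = -966/701 (z = -138/((-3 + 1/7) - 1*(-103)) = -138/((-3 + ⅐) + 103) = -138/(-20/7 + 103) = -138/701/7 = -138*7/701 = -966/701 ≈ -1.3780)
u = I*√27770115/1402 (u = √(-51/4 - 966/701) = √(-39615/2804) = I*√27770115/1402 ≈ 3.7587*I)
(5*9 + 1) + u = (5*9 + 1) + I*√27770115/1402 = (45 + 1) + I*√27770115/1402 = 46 + I*√27770115/1402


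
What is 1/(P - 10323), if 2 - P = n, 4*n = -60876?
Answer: 1/4898 ≈ 0.00020417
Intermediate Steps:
n = -15219 (n = (¼)*(-60876) = -15219)
P = 15221 (P = 2 - 1*(-15219) = 2 + 15219 = 15221)
1/(P - 10323) = 1/(15221 - 10323) = 1/4898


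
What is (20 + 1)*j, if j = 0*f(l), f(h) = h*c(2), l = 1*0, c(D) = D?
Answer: 0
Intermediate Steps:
l = 0
f(h) = 2*h (f(h) = h*2 = 2*h)
j = 0 (j = 0*(2*0) = 0*0 = 0)
(20 + 1)*j = (20 + 1)*0 = 21*0 = 0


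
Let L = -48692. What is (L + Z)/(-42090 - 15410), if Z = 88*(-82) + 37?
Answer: 55871/57500 ≈ 0.97167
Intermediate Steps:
Z = -7179 (Z = -7216 + 37 = -7179)
(L + Z)/(-42090 - 15410) = (-48692 - 7179)/(-42090 - 15410) = -55871/(-57500) = -55871*(-1/57500) = 55871/57500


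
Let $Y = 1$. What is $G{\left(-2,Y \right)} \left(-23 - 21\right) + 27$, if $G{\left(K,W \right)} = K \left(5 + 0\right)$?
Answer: $467$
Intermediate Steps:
$G{\left(K,W \right)} = 5 K$ ($G{\left(K,W \right)} = K 5 = 5 K$)
$G{\left(-2,Y \right)} \left(-23 - 21\right) + 27 = 5 \left(-2\right) \left(-23 - 21\right) + 27 = - 10 \left(-23 - 21\right) + 27 = \left(-10\right) \left(-44\right) + 27 = 440 + 27 = 467$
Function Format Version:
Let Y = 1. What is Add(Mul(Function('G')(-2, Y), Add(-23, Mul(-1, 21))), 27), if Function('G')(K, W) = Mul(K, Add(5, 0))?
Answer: 467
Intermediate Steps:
Function('G')(K, W) = Mul(5, K) (Function('G')(K, W) = Mul(K, 5) = Mul(5, K))
Add(Mul(Function('G')(-2, Y), Add(-23, Mul(-1, 21))), 27) = Add(Mul(Mul(5, -2), Add(-23, Mul(-1, 21))), 27) = Add(Mul(-10, Add(-23, -21)), 27) = Add(Mul(-10, -44), 27) = Add(440, 27) = 467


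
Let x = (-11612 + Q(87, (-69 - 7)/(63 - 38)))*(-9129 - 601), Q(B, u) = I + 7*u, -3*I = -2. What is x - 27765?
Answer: 1697363441/15 ≈ 1.1316e+8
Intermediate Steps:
I = ⅔ (I = -⅓*(-2) = ⅔ ≈ 0.66667)
Q(B, u) = ⅔ + 7*u
x = 1697779916/15 (x = (-11612 + (⅔ + 7*((-69 - 7)/(63 - 38))))*(-9129 - 601) = (-11612 + (⅔ + 7*(-76/25)))*(-9730) = (-11612 + (⅔ - 532/25))*(-9730) = (-11612 - 1546/75)*(-9730) = -872446/75*(-9730) = 1697779916/15 ≈ 1.1319e+8)
x - 27765 = 1697779916/15 - 27765 = 1697363441/15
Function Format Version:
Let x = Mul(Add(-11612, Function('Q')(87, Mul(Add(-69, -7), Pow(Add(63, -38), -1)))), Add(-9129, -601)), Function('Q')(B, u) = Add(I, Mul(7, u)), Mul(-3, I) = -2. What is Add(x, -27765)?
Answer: Rational(1697363441, 15) ≈ 1.1316e+8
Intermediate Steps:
I = Rational(2, 3) (I = Mul(Rational(-1, 3), -2) = Rational(2, 3) ≈ 0.66667)
Function('Q')(B, u) = Add(Rational(2, 3), Mul(7, u))
x = Rational(1697779916, 15) (x = Mul(Add(-11612, Add(Rational(2, 3), Mul(7, Mul(Add(-69, -7), Pow(Add(63, -38), -1))))), Add(-9129, -601)) = Mul(Add(-11612, Add(Rational(2, 3), Mul(7, Mul(-76, Pow(25, -1))))), -9730) = Mul(Add(-11612, Add(Rational(2, 3), Mul(7, Mul(-76, Rational(1, 25))))), -9730) = Mul(Add(-11612, Add(Rational(2, 3), Mul(7, Rational(-76, 25)))), -9730) = Mul(Add(-11612, Add(Rational(2, 3), Rational(-532, 25))), -9730) = Mul(Add(-11612, Rational(-1546, 75)), -9730) = Mul(Rational(-872446, 75), -9730) = Rational(1697779916, 15) ≈ 1.1319e+8)
Add(x, -27765) = Add(Rational(1697779916, 15), -27765) = Rational(1697363441, 15)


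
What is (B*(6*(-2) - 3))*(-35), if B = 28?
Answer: 14700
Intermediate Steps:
(B*(6*(-2) - 3))*(-35) = (28*(6*(-2) - 3))*(-35) = (28*(-12 - 3))*(-35) = (28*(-15))*(-35) = -420*(-35) = 14700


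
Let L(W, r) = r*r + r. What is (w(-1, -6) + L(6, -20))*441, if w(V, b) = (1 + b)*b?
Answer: 180810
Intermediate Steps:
L(W, r) = r + r² (L(W, r) = r² + r = r + r²)
w(V, b) = b*(1 + b)
(w(-1, -6) + L(6, -20))*441 = (-6*(1 - 6) - 20*(1 - 20))*441 = (-6*(-5) - 20*(-19))*441 = (30 + 380)*441 = 410*441 = 180810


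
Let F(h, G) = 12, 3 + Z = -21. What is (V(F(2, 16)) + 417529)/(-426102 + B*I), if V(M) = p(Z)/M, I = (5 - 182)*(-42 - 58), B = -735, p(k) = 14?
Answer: -2505181/80613612 ≈ -0.031076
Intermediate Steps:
Z = -24 (Z = -3 - 21 = -24)
I = 17700 (I = -177*(-100) = 17700)
V(M) = 14/M
(V(F(2, 16)) + 417529)/(-426102 + B*I) = (14/12 + 417529)/(-426102 - 735*17700) = (14*(1/12) + 417529)/(-426102 - 13009500) = (7/6 + 417529)/(-13435602) = (2505181/6)*(-1/13435602) = -2505181/80613612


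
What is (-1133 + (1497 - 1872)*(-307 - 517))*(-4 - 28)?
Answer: -9851744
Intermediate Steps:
(-1133 + (1497 - 1872)*(-307 - 517))*(-4 - 28) = (-1133 - 375*(-824))*(-32) = (-1133 + 309000)*(-32) = 307867*(-32) = -9851744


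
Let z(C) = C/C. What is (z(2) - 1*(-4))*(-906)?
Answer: -4530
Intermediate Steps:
z(C) = 1
(z(2) - 1*(-4))*(-906) = (1 - 1*(-4))*(-906) = (1 + 4)*(-906) = 5*(-906) = -4530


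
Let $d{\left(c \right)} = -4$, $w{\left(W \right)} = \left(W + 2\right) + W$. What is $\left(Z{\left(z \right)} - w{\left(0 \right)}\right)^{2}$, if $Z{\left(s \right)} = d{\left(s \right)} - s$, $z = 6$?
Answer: $144$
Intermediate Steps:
$w{\left(W \right)} = 2 + 2 W$ ($w{\left(W \right)} = \left(2 + W\right) + W = 2 + 2 W$)
$Z{\left(s \right)} = -4 - s$
$\left(Z{\left(z \right)} - w{\left(0 \right)}\right)^{2} = \left(\left(-4 - 6\right) - \left(2 + 2 \cdot 0\right)\right)^{2} = \left(\left(-4 - 6\right) - \left(2 + 0\right)\right)^{2} = \left(-10 - 2\right)^{2} = \left(-12\right)^{2} = 144$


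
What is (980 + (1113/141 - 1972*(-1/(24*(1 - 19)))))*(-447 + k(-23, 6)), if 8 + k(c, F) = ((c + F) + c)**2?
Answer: 5715126665/5076 ≈ 1.1259e+6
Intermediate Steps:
k(c, F) = -8 + (F + 2*c)**2 (k(c, F) = -8 + ((c + F) + c)**2 = -8 + ((F + c) + c)**2 = -8 + (F + 2*c)**2)
(980 + (1113/141 - 1972*(-1/(24*(1 - 19)))))*(-447 + k(-23, 6)) = (980 + (1113/141 - 1972*(-1/(24*(1 - 19)))))*(-447 + (-8 + (6 + 2*(-23))**2)) = (980 + (1113*(1/141) - 1972/((-18*(-24)))))*(-447 + (-8 + (6 - 46)**2)) = (980 + (371/47 - 1972/432))*(-447 + (-8 + (-40)**2)) = (980 + (371/47 - 1972*1/432))*(-447 + (-8 + 1600)) = (980 + (371/47 - 493/108))*(-447 + 1592) = (980 + 16897/5076)*1145 = (4991377/5076)*1145 = 5715126665/5076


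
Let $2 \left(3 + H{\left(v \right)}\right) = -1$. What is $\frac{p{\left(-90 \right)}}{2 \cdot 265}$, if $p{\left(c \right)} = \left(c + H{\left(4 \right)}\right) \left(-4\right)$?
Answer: $\frac{187}{265} \approx 0.70566$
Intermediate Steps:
$H{\left(v \right)} = - \frac{7}{2}$ ($H{\left(v \right)} = -3 + \frac{1}{2} \left(-1\right) = -3 - \frac{1}{2} = - \frac{7}{2}$)
$p{\left(c \right)} = 14 - 4 c$ ($p{\left(c \right)} = \left(c - \frac{7}{2}\right) \left(-4\right) = \left(- \frac{7}{2} + c\right) \left(-4\right) = 14 - 4 c$)
$\frac{p{\left(-90 \right)}}{2 \cdot 265} = \frac{14 - -360}{2 \cdot 265} = \frac{14 + 360}{530} = 374 \cdot \frac{1}{530} = \frac{187}{265}$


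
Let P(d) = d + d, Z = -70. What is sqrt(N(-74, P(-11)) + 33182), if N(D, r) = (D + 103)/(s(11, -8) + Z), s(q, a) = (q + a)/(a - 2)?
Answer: 8*sqrt(256228737)/703 ≈ 182.16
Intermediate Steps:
P(d) = 2*d
s(q, a) = (a + q)/(-2 + a)
N(D, r) = -1030/703 - 10*D/703 (N(D, r) = (D + 103)/((-8 + 11)/(-2 - 8) - 70) = (103 + D)/(3/(-10) - 70) = (103 + D)/(-1/10*3 - 70) = (103 + D)/(-3/10 - 70) = (103 + D)/(-703/10) = (103 + D)*(-10/703) = -1030/703 - 10*D/703)
sqrt(N(-74, P(-11)) + 33182) = sqrt((-1030/703 - 10/703*(-74)) + 33182) = sqrt((-1030/703 + 20/19) + 33182) = sqrt(-290/703 + 33182) = sqrt(23326656/703) = 8*sqrt(256228737)/703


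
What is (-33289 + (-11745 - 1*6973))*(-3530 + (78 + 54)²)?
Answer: -722585258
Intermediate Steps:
(-33289 + (-11745 - 1*6973))*(-3530 + (78 + 54)²) = (-33289 + (-11745 - 6973))*(-3530 + 132²) = (-33289 - 18718)*(-3530 + 17424) = -52007*13894 = -722585258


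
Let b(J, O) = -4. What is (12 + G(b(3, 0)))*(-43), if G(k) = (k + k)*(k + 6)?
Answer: 172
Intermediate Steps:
G(k) = 2*k*(6 + k) (G(k) = (2*k)*(6 + k) = 2*k*(6 + k))
(12 + G(b(3, 0)))*(-43) = (12 + 2*(-4)*(6 - 4))*(-43) = (12 + 2*(-4)*2)*(-43) = (12 - 16)*(-43) = -4*(-43) = 172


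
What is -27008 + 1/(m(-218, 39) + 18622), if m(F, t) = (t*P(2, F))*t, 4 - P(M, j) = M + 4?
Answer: -420784639/15580 ≈ -27008.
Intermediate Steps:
P(M, j) = -M (P(M, j) = 4 - (M + 4) = 4 - (4 + M) = 4 + (-4 - M) = -M)
m(F, t) = -2*t**2 (m(F, t) = (t*(-1*2))*t = (t*(-2))*t = (-2*t)*t = -2*t**2)
-27008 + 1/(m(-218, 39) + 18622) = -27008 + 1/(-2*39**2 + 18622) = -27008 + 1/(-2*1521 + 18622) = -27008 + 1/(-3042 + 18622) = -27008 + 1/15580 = -420784639/15580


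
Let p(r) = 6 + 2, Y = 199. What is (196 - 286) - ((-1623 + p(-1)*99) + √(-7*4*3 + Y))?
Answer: 741 - √115 ≈ 730.28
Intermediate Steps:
p(r) = 8
(196 - 286) - ((-1623 + p(-1)*99) + √(-7*4*3 + Y)) = (196 - 286) - ((-1623 + 8*99) + √(-7*4*3 + 199)) = -90 - ((-1623 + 792) + √(-28*3 + 199)) = -90 - (-831 + √(-84 + 199)) = -90 - (-831 + √115) = -90 + (831 - √115) = 741 - √115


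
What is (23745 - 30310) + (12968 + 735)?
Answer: 7138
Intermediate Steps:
(23745 - 30310) + (12968 + 735) = -6565 + 13703 = 7138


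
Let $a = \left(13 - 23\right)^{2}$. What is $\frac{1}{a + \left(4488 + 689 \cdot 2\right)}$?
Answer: $\frac{1}{5966} \approx 0.00016762$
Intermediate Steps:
$a = 100$ ($a = \left(-10\right)^{2} = 100$)
$\frac{1}{a + \left(4488 + 689 \cdot 2\right)} = \frac{1}{100 + \left(4488 + 689 \cdot 2\right)} = \frac{1}{100 + \left(4488 + 1378\right)} = \frac{1}{100 + 5866} = \frac{1}{5966}$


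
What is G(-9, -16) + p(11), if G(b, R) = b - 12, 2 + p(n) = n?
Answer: -12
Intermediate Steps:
p(n) = -2 + n
G(b, R) = -12 + b
G(-9, -16) + p(11) = (-12 - 9) + (-2 + 11) = -21 + 9 = -12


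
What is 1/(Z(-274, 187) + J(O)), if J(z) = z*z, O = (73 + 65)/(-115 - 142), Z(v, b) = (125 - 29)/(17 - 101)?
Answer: -462343/395084 ≈ -1.1702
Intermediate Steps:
Z(v, b) = -8/7 (Z(v, b) = 96/(-84) = 96*(-1/84) = -8/7)
O = -138/257 (O = 138/(-257) = 138*(-1/257) = -138/257 ≈ -0.53697)
J(z) = z²
1/(Z(-274, 187) + J(O)) = 1/(-8/7 + (-138/257)²) = 1/(-8/7 + 19044/66049) = 1/(-395084/462343) = -462343/395084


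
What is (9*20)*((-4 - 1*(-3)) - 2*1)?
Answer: -540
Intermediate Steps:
(9*20)*((-4 - 1*(-3)) - 2*1) = 180*((-4 + 3) - 2) = 180*(-1 - 2) = 180*(-3) = -540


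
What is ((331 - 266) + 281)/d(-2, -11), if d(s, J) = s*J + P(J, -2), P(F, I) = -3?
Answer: 346/19 ≈ 18.211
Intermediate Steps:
d(s, J) = -3 + J*s (d(s, J) = s*J - 3 = J*s - 3 = -3 + J*s)
((331 - 266) + 281)/d(-2, -11) = ((331 - 266) + 281)/(-3 - 11*(-2)) = (65 + 281)/(-3 + 22) = 346/19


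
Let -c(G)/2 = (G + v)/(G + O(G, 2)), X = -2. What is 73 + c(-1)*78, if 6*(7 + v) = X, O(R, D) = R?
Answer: -577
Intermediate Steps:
v = -22/3 (v = -7 + (1/6)*(-2) = -7 - 1/3 = -22/3 ≈ -7.3333)
c(G) = -(-22/3 + G)/G (c(G) = -2*(G - 22/3)/(G + G) = -2*(-22/3 + G)/(2*G) = -2*(-22/3 + G)*1/(2*G) = -(-22/3 + G)/G)
73 + c(-1)*78 = 73 + ((22/3 - 1*(-1))/(-1))*78 = 73 - (22/3 + 1)*78 = 73 - 1*25/3*78 = 73 - 25/3*78 = 73 - 650 = -577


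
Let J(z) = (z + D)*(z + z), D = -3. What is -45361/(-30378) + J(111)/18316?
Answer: 389793751/139100862 ≈ 2.8022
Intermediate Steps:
J(z) = 2*z*(-3 + z) (J(z) = (z - 3)*(z + z) = (-3 + z)*(2*z) = 2*z*(-3 + z))
-45361/(-30378) + J(111)/18316 = -45361/(-30378) + (2*111*(-3 + 111))/18316 = -45361*(-1/30378) + (2*111*108)*(1/18316) = 45361/30378 + 23976*(1/18316) = 45361/30378 + 5994/4579 = 389793751/139100862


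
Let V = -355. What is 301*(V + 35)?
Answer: -96320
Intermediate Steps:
301*(V + 35) = 301*(-355 + 35) = 301*(-320) = -96320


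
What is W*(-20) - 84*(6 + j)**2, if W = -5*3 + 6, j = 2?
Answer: -5196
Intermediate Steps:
W = -9 (W = -15 + 6 = -9)
W*(-20) - 84*(6 + j)**2 = -9*(-20) - 84*(6 + 2)**2 = 180 - 84*8**2 = 180 - 84*64 = 180 - 5376 = -5196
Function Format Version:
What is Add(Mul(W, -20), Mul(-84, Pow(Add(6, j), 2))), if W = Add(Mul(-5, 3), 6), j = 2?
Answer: -5196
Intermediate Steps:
W = -9 (W = Add(-15, 6) = -9)
Add(Mul(W, -20), Mul(-84, Pow(Add(6, j), 2))) = Add(Mul(-9, -20), Mul(-84, Pow(Add(6, 2), 2))) = Add(180, Mul(-84, Pow(8, 2))) = Add(180, Mul(-84, 64)) = Add(180, -5376) = -5196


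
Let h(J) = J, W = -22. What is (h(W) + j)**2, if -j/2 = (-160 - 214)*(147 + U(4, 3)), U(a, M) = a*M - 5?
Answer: 13264128900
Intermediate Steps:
U(a, M) = -5 + M*a (U(a, M) = M*a - 5 = -5 + M*a)
j = 115192 (j = -2*(-160 - 214)*(147 + (-5 + 3*4)) = -(-748)*(147 + (-5 + 12)) = -(-748)*(147 + 7) = -(-748)*154 = -2*(-57596) = 115192)
(h(W) + j)**2 = (-22 + 115192)**2 = 115170**2 = 13264128900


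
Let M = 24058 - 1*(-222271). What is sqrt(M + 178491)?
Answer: 2*sqrt(106205) ≈ 651.78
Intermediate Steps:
M = 246329 (M = 24058 + 222271 = 246329)
sqrt(M + 178491) = sqrt(246329 + 178491) = sqrt(424820) = 2*sqrt(106205)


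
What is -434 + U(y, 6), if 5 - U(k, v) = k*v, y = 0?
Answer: -429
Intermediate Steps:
U(k, v) = 5 - k*v
-434 + U(y, 6) = -434 + (5 - 1*0*6) = -434 + (5 + 0) = -434 + 5 = -429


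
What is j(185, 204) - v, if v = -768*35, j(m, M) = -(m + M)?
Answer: 26491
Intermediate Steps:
j(m, M) = -M - m (j(m, M) = -(M + m) = -M - m)
v = -26880
j(185, 204) - v = (-1*204 - 1*185) - 1*(-26880) = (-204 - 185) + 26880 = -389 + 26880 = 26491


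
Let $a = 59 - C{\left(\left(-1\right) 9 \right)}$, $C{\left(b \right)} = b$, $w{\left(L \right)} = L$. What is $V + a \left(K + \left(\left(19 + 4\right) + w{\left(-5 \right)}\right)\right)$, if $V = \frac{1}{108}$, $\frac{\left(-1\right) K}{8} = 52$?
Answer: $- \frac{2922911}{108} \approx -27064.0$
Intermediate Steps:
$K = -416$ ($K = \left(-8\right) 52 = -416$)
$V = \frac{1}{108} \approx 0.0092593$
$a = 68$ ($a = 59 - \left(-1\right) 9 = 59 - -9 = 59 + 9 = 68$)
$V + a \left(K + \left(\left(19 + 4\right) + w{\left(-5 \right)}\right)\right) = \frac{1}{108} + 68 \left(-416 + \left(\left(19 + 4\right) - 5\right)\right) = \frac{1}{108} + 68 \left(-416 + \left(23 - 5\right)\right) = \frac{1}{108} + 68 \left(-416 + 18\right) = \frac{1}{108} + 68 \left(-398\right) = \frac{1}{108} - 27064 = - \frac{2922911}{108}$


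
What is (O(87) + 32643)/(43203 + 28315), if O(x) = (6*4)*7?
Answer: 32811/71518 ≈ 0.45878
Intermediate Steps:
O(x) = 168 (O(x) = 24*7 = 168)
(O(87) + 32643)/(43203 + 28315) = (168 + 32643)/(43203 + 28315) = 32811/71518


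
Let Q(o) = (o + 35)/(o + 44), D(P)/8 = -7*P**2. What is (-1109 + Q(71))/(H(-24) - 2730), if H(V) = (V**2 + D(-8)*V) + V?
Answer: -127429/9641370 ≈ -0.013217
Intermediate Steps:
D(P) = -56*P**2 (D(P) = 8*(-7*P**2) = -56*P**2)
H(V) = V**2 - 3583*V (H(V) = (V**2 + (-56*(-8)**2)*V) + V = (V**2 + (-56*64)*V) + V = (V**2 - 3584*V) + V = V**2 - 3583*V)
Q(o) = (35 + o)/(44 + o)
(-1109 + Q(71))/(H(-24) - 2730) = (-1109 + (35 + 71)/(44 + 71))/(-24*(-3583 - 24) - 2730) = (-1109 + 106/115)/(-24*(-3607) - 2730) = (-1109 + (1/115)*106)/(86568 - 2730) = (-1109 + 106/115)/83838 = -127429/115*1/83838 = -127429/9641370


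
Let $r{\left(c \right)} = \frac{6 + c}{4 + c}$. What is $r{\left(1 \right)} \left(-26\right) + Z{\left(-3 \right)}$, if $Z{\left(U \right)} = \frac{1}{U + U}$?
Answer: $- \frac{1097}{30} \approx -36.567$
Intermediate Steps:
$r{\left(c \right)} = \frac{6 + c}{4 + c}$
$Z{\left(U \right)} = \frac{1}{2 U}$
$r{\left(1 \right)} \left(-26\right) + Z{\left(-3 \right)} = \frac{6 + 1}{4 + 1} \left(-26\right) + \frac{1}{2 \left(-3\right)} = \frac{1}{5} \cdot 7 \left(-26\right) + \frac{1}{2} \left(- \frac{1}{3}\right) = \frac{1}{5} \cdot 7 \left(-26\right) - \frac{1}{6} = \frac{7}{5} \left(-26\right) - \frac{1}{6} = - \frac{182}{5} - \frac{1}{6} = - \frac{1097}{30}$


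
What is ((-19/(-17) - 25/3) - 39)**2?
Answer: 5555449/2601 ≈ 2135.9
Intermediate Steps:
((-19/(-17) - 25/3) - 39)**2 = ((-19*(-1/17) - 25*1/3) - 39)**2 = ((19/17 - 25/3) - 39)**2 = (-368/51 - 39)**2 = (-2357/51)**2 = 5555449/2601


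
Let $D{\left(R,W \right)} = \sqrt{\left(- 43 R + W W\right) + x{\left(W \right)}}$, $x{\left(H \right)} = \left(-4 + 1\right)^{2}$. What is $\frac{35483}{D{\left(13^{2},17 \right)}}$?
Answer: $- \frac{35483 i \sqrt{6969}}{6969} \approx - 425.05 i$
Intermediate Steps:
$x{\left(H \right)} = 9$ ($x{\left(H \right)} = \left(-3\right)^{2} = 9$)
$D{\left(R,W \right)} = \sqrt{9 + W^{2} - 43 R}$ ($D{\left(R,W \right)} = \sqrt{\left(- 43 R + W W\right) + 9} = \sqrt{\left(- 43 R + W^{2}\right) + 9} = \sqrt{\left(W^{2} - 43 R\right) + 9} = \sqrt{9 + W^{2} - 43 R}$)
$\frac{35483}{D{\left(13^{2},17 \right)}} = \frac{35483}{\sqrt{9 + 17^{2} - 43 \cdot 13^{2}}} = \frac{35483}{\sqrt{9 + 289 - 7267}} = \frac{35483}{\sqrt{-6969}} = \frac{35483}{i \sqrt{6969}} = 35483 \left(- \frac{i \sqrt{6969}}{6969}\right) = - \frac{35483 i \sqrt{6969}}{6969}$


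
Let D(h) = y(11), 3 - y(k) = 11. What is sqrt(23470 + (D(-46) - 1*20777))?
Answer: sqrt(2685) ≈ 51.817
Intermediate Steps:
y(k) = -8 (y(k) = 3 - 1*11 = 3 - 11 = -8)
D(h) = -8
sqrt(23470 + (D(-46) - 1*20777)) = sqrt(23470 + (-8 - 1*20777)) = sqrt(23470 + (-8 - 20777)) = sqrt(23470 - 20785) = sqrt(2685)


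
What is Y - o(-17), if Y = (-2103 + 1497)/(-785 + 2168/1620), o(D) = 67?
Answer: -21019231/317383 ≈ -66.227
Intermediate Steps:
Y = 245430/317383 (Y = -606/(-785 + 2168*(1/1620)) = -606/(-785 + 542/405) = -606/(-317383/405) = -606*(-405/317383) = 245430/317383 ≈ 0.77329)
Y - o(-17) = 245430/317383 - 1*67 = 245430/317383 - 67 = -21019231/317383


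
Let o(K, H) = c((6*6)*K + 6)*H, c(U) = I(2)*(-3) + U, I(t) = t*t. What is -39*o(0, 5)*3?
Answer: 3510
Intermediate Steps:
I(t) = t²
c(U) = -12 + U (c(U) = 2²*(-3) + U = 4*(-3) + U = -12 + U)
o(K, H) = H*(-6 + 36*K) (o(K, H) = (-12 + ((6*6)*K + 6))*H = (-12 + (36*K + 6))*H = (-12 + (6 + 36*K))*H = (-6 + 36*K)*H = H*(-6 + 36*K))
-39*o(0, 5)*3 = -234*5*(-1 + 6*0)*3 = -234*5*(-1 + 0)*3 = -234*5*(-1)*3 = -39*(-30)*3 = 1170*3 = 3510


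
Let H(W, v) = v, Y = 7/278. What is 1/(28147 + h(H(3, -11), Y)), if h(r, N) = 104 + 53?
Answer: 1/28304 ≈ 3.5331e-5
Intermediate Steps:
Y = 7/278 (Y = 7*(1/278) = 7/278 ≈ 0.025180)
h(r, N) = 157
1/(28147 + h(H(3, -11), Y)) = 1/(28147 + 157) = 1/28304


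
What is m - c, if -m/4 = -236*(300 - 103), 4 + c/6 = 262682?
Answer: -1390100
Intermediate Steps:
c = 1576068 (c = -24 + 6*262682 = -24 + 1576092 = 1576068)
m = 185968 (m = -(-944)*(300 - 103) = -(-944)*197 = -4*(-46492) = 185968)
m - c = 185968 - 1*1576068 = 185968 - 1576068 = -1390100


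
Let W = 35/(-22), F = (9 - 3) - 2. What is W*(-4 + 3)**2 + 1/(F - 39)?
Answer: -1247/770 ≈ -1.6195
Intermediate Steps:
F = 4 (F = 6 - 2 = 4)
W = -35/22 (W = 35*(-1/22) = -35/22 ≈ -1.5909)
W*(-4 + 3)**2 + 1/(F - 39) = -35*(-4 + 3)**2/22 + 1/(4 - 39) = -35/22*(-1)**2 + 1/(-35) = -35/22*1 - 1/35 = -35/22 - 1/35 = -1247/770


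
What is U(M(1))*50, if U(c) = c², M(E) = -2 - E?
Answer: 450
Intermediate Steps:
U(M(1))*50 = (-2 - 1*1)²*50 = (-2 - 1)²*50 = (-3)²*50 = 9*50 = 450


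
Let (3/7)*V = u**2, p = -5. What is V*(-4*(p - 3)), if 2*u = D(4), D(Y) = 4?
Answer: 896/3 ≈ 298.67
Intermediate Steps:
u = 2 (u = (1/2)*4 = 2)
V = 28/3 (V = (7/3)*2**2 = (7/3)*4 = 28/3 ≈ 9.3333)
V*(-4*(p - 3)) = 28*(-4*(-5 - 3))/3 = 28*(-4*(-8))/3 = (28/3)*32 = 896/3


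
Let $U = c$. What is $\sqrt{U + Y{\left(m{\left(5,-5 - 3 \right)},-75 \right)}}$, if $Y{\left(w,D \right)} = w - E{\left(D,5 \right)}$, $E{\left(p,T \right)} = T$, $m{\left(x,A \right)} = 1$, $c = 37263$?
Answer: $\sqrt{37259} \approx 193.03$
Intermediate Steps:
$U = 37263$
$Y{\left(w,D \right)} = -5 + w$ ($Y{\left(w,D \right)} = w - 5 = -5 + w$)
$\sqrt{U + Y{\left(m{\left(5,-5 - 3 \right)},-75 \right)}} = \sqrt{37263 + \left(-5 + 1\right)} = \sqrt{37263 - 4} = \sqrt{37259}$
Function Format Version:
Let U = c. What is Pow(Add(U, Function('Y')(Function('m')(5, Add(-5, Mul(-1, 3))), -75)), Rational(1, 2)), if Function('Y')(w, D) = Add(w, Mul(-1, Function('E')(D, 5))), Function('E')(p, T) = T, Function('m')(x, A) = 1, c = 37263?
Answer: Pow(37259, Rational(1, 2)) ≈ 193.03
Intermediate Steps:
U = 37263
Function('Y')(w, D) = Add(-5, w) (Function('Y')(w, D) = Add(w, Mul(-1, 5)) = Add(w, -5) = Add(-5, w))
Pow(Add(U, Function('Y')(Function('m')(5, Add(-5, Mul(-1, 3))), -75)), Rational(1, 2)) = Pow(Add(37263, Add(-5, 1)), Rational(1, 2)) = Pow(Add(37263, -4), Rational(1, 2)) = Pow(37259, Rational(1, 2))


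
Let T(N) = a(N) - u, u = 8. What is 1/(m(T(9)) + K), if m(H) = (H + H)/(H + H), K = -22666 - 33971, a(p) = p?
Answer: -1/56636 ≈ -1.7657e-5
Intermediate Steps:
T(N) = -8 + N (T(N) = N - 1*8 = N - 8 = -8 + N)
K = -56637
m(H) = 1 (m(H) = (2*H)/((2*H)) = (2*H)*(1/(2*H)) = 1)
1/(m(T(9)) + K) = 1/(1 - 56637) = 1/(-56636) = -1/56636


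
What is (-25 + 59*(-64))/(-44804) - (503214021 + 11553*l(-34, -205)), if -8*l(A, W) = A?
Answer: -5637050220171/11201 ≈ -5.0326e+8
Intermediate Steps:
l(A, W) = -A/8
(-25 + 59*(-64))/(-44804) - (503214021 + 11553*l(-34, -205)) = (-25 + 59*(-64))/(-44804) - 11553/(1/(43557 - ⅛*(-34))) = (-25 - 3776)*(-1/44804) - 11553/(1/(43557 + 17/4)) = -3801*(-1/44804) - 11553/(1/(174245/4)) = 3801/44804 - 11553/4/174245 = 3801/44804 - 11553*174245/4 = 3801/44804 - 2013052485/4 = -5637050220171/11201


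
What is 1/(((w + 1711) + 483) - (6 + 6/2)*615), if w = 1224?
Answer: -1/2117 ≈ -0.00047237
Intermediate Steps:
1/(((w + 1711) + 483) - (6 + 6/2)*615) = 1/(((1224 + 1711) + 483) - (6 + 6/2)*615) = 1/((2935 + 483) - (6 + 6*(1/2))*615) = 1/(3418 - (6 + 3)*615) = 1/(3418 - 1*9*615) = 1/(3418 - 9*615) = 1/(3418 - 5535) = 1/(-2117) = -1/2117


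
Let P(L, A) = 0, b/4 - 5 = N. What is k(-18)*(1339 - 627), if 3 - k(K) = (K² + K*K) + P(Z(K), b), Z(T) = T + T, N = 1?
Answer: -459240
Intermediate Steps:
b = 24 (b = 20 + 4*1 = 20 + 4 = 24)
Z(T) = 2*T
k(K) = 3 - 2*K² (k(K) = 3 - ((K² + K*K) + 0) = 3 - ((K² + K²) + 0) = 3 - (2*K² + 0) = 3 - 2*K²)
k(-18)*(1339 - 627) = (3 - 2*(-18)²)*(1339 - 627) = (3 - 2*324)*712 = (3 - 648)*712 = -645*712 = -459240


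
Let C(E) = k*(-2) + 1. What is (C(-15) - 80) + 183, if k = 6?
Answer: 92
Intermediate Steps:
C(E) = -11 (C(E) = 6*(-2) + 1 = -12 + 1 = -11)
(C(-15) - 80) + 183 = (-11 - 80) + 183 = -91 + 183 = 92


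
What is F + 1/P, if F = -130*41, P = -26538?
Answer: -141447541/26538 ≈ -5330.0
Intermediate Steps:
F = -5330
F + 1/P = -5330 + 1/(-26538) = -5330 - 1/26538 = -141447541/26538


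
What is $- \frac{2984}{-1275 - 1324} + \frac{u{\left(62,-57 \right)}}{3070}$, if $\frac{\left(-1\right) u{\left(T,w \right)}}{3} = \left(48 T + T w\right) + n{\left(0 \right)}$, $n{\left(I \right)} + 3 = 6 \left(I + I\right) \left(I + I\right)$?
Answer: $\frac{13534997}{7978930} \approx 1.6963$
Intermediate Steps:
$n{\left(I \right)} = -3 + 24 I^{2}$ ($n{\left(I \right)} = -3 + 6 \left(I + I\right) \left(I + I\right) = -3 + 6 \cdot 2 I 2 I = -3 + 6 \cdot 4 I^{2} = -3 + 24 I^{2}$)
$u{\left(T,w \right)} = 9 - 144 T - 3 T w$ ($u{\left(T,w \right)} = - 3 \left(\left(48 T + T w\right) - \left(3 - 24 \cdot 0^{2}\right)\right) = - 3 \left(\left(48 T + T w\right) + \left(-3 + 24 \cdot 0\right)\right) = - 3 \left(\left(48 T + T w\right) + \left(-3 + 0\right)\right) = - 3 \left(\left(48 T + T w\right) - 3\right) = - 3 \left(-3 + 48 T + T w\right) = 9 - 144 T - 3 T w$)
$- \frac{2984}{-1275 - 1324} + \frac{u{\left(62,-57 \right)}}{3070} = - \frac{2984}{-1275 - 1324} + \frac{9 - 8928 - 186 \left(-57\right)}{3070} = - \frac{2984}{-2599} + \left(9 - 8928 + 10602\right) \frac{1}{3070} = \left(-2984\right) \left(- \frac{1}{2599}\right) + 1683 \cdot \frac{1}{3070} = \frac{2984}{2599} + \frac{1683}{3070} = \frac{13534997}{7978930}$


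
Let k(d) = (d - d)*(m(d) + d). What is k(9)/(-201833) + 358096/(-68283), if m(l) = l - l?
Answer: -358096/68283 ≈ -5.2443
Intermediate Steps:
m(l) = 0
k(d) = 0 (k(d) = (d - d)*(0 + d) = 0*d = 0)
k(9)/(-201833) + 358096/(-68283) = 0/(-201833) + 358096/(-68283) = 0*(-1/201833) + 358096*(-1/68283) = 0 - 358096/68283 = -358096/68283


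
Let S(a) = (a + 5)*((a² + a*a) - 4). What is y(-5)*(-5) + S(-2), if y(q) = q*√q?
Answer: 12 + 25*I*√5 ≈ 12.0 + 55.902*I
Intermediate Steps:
y(q) = q^(3/2)
S(a) = (-4 + 2*a²)*(5 + a) (S(a) = (5 + a)*((a² + a²) - 4) = (5 + a)*(2*a² - 4) = (5 + a)*(-4 + 2*a²) = (-4 + 2*a²)*(5 + a))
y(-5)*(-5) + S(-2) = (-5)^(3/2)*(-5) + (-20 - 4*(-2) + 2*(-2)³ + 10*(-2)²) = -5*I*√5*(-5) + (-20 + 8 + 2*(-8) + 10*4) = 25*I*√5 + (-20 + 8 - 16 + 40) = 25*I*√5 + 12 = 12 + 25*I*√5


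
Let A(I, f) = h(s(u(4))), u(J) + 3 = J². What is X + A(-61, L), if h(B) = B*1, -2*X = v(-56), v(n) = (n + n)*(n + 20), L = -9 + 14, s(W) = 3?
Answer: -2013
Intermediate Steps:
u(J) = -3 + J²
L = 5
v(n) = 2*n*(20 + n) (v(n) = (2*n)*(20 + n) = 2*n*(20 + n))
X = -2016 (X = -(-56)*(20 - 56) = -(-56)*(-36) = -½*4032 = -2016)
h(B) = B
A(I, f) = 3
X + A(-61, L) = -2016 + 3 = -2013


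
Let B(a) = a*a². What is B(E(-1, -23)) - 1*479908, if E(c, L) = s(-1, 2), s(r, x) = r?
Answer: -479909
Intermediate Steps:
E(c, L) = -1
B(a) = a³
B(E(-1, -23)) - 1*479908 = (-1)³ - 1*479908 = -1 - 479908 = -479909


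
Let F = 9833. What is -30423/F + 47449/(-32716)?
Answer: -1461884885/321696428 ≈ -4.5443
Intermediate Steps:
-30423/F + 47449/(-32716) = -30423/9833 + 47449/(-32716) = -30423*1/9833 + 47449*(-1/32716) = -30423/9833 - 47449/32716 = -1461884885/321696428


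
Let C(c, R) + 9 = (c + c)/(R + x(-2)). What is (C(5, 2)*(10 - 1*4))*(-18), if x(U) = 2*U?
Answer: 1512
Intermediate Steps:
C(c, R) = -9 + 2*c/(-4 + R) (C(c, R) = -9 + (c + c)/(R + 2*(-2)) = -9 + (2*c)/(R - 4) = -9 + (2*c)/(-4 + R) = -9 + 2*c/(-4 + R))
(C(5, 2)*(10 - 1*4))*(-18) = (((36 - 9*2 + 2*5)/(-4 + 2))*(10 - 1*4))*(-18) = (((36 - 18 + 10)/(-2))*(10 - 4))*(-18) = (-½*28*6)*(-18) = -14*6*(-18) = -84*(-18) = 1512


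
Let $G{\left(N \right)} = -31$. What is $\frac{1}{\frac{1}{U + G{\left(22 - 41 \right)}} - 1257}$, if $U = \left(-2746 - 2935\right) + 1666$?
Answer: $- \frac{4046}{5085823} \approx -0.00079555$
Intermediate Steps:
$U = -4015$ ($U = -5681 + 1666 = -4015$)
$\frac{1}{\frac{1}{U + G{\left(22 - 41 \right)}} - 1257} = \frac{1}{\frac{1}{-4015 - 31} - 1257} = \frac{1}{\frac{1}{-4046} - 1257} = \frac{1}{- \frac{1}{4046} - 1257} = \frac{1}{- \frac{5085823}{4046}} = - \frac{4046}{5085823}$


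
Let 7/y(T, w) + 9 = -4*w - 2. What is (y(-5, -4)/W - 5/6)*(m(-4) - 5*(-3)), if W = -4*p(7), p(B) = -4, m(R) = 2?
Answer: -3043/240 ≈ -12.679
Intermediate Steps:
y(T, w) = 7/(-11 - 4*w) (y(T, w) = 7/(-9 + (-4*w - 2)) = 7/(-9 + (-2 - 4*w)) = 7/(-11 - 4*w))
W = 16 (W = -4*(-4) = 16)
(y(-5, -4)/W - 5/6)*(m(-4) - 5*(-3)) = (-7/(11 + 4*(-4))/16 - 5/6)*(2 - 5*(-3)) = (-7/(11 - 16)*(1/16) - 5*⅙)*(2 + 15) = (-7/(-5)*(1/16) - ⅚)*17 = (-7*(-⅕)*(1/16) - ⅚)*17 = ((7/5)*(1/16) - ⅚)*17 = (7/80 - ⅚)*17 = -179/240*17 = -3043/240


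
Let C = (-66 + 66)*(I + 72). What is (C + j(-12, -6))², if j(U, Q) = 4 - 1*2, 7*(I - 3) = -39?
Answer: 4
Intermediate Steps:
I = -18/7 (I = 3 + (⅐)*(-39) = 3 - 39/7 = -18/7 ≈ -2.5714)
j(U, Q) = 2 (j(U, Q) = 4 - 2 = 2)
C = 0 (C = (-66 + 66)*(-18/7 + 72) = 0*(486/7) = 0)
(C + j(-12, -6))² = (0 + 2)² = 2² = 4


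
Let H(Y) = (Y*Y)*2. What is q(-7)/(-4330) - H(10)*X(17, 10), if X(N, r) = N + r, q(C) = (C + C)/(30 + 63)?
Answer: -1087262993/201345 ≈ -5400.0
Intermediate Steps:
q(C) = 2*C/93 (q(C) = (2*C)/93 = (2*C)*(1/93) = 2*C/93)
H(Y) = 2*Y² (H(Y) = Y²*2 = 2*Y²)
q(-7)/(-4330) - H(10)*X(17, 10) = ((2/93)*(-7))/(-4330) - 2*10²*(17 + 10) = -14/93*(-1/4330) - 2*100*27 = 7/201345 - 200*27 = 7/201345 - 1*5400 = 7/201345 - 5400 = -1087262993/201345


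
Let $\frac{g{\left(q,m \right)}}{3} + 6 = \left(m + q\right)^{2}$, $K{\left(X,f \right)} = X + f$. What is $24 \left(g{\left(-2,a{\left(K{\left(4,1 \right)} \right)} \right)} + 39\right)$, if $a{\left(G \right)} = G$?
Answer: $1152$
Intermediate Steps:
$g{\left(q,m \right)} = -18 + 3 \left(m + q\right)^{2}$
$24 \left(g{\left(-2,a{\left(K{\left(4,1 \right)} \right)} \right)} + 39\right) = 24 \left(\left(-18 + 3 \left(\left(4 + 1\right) - 2\right)^{2}\right) + 39\right) = 24 \left(\left(-18 + 3 \left(5 - 2\right)^{2}\right) + 39\right) = 24 \left(\left(-18 + 3 \cdot 3^{2}\right) + 39\right) = 24 \left(\left(-18 + 3 \cdot 9\right) + 39\right) = 24 \left(\left(-18 + 27\right) + 39\right) = 24 \left(9 + 39\right) = 24 \cdot 48 = 1152$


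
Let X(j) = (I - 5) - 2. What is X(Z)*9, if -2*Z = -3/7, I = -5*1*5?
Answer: -288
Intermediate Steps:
I = -25 (I = -5*5 = -25)
Z = 3/14 (Z = -(-3)/(2*7) = -1/2*(-3/7) = 3/14 ≈ 0.21429)
X(j) = -32 (X(j) = (-25 - 5) - 2 = -30 - 2 = -32)
X(Z)*9 = -32*9 = -288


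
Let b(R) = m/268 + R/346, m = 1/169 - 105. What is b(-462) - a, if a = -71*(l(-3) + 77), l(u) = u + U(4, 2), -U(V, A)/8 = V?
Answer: 5837994137/1958879 ≈ 2980.3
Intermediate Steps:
U(V, A) = -8*V
m = -17744/169 (m = 1/169 - 105 = -17744/169 ≈ -104.99)
l(u) = -32 + u (l(u) = u - 8*4 = u - 32 = -32 + u)
b(R) = -4436/11323 + R/346 (b(R) = -17744/169/268 + R/346 = -17744/169*1/268 + R*(1/346) = -4436/11323 + R/346)
a = -2982 (a = -71*((-32 - 3) + 77) = -71*(-35 + 77) = -71*42 = -2982)
b(-462) - a = (-4436/11323 + (1/346)*(-462)) - 1*(-2982) = (-4436/11323 - 231/173) + 2982 = -3383041/1958879 + 2982 = 5837994137/1958879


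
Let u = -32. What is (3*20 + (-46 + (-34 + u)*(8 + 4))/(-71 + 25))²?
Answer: 3236401/529 ≈ 6118.0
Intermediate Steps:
(3*20 + (-46 + (-34 + u)*(8 + 4))/(-71 + 25))² = (3*20 + (-46 + (-34 - 32)*(8 + 4))/(-71 + 25))² = (60 + (-46 - 66*12)/(-46))² = (60 + (-46 - 792)*(-1/46))² = (60 - 838*(-1/46))² = (60 + 419/23)² = (1799/23)² = 3236401/529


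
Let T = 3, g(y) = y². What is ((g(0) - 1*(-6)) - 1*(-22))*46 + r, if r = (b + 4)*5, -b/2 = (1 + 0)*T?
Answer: 1278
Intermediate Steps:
b = -6 (b = -2*(1 + 0)*3 = -2*3 = -6)
r = -10 (r = (-6 + 4)*5 = -2*5 = -10)
((g(0) - 1*(-6)) - 1*(-22))*46 + r = ((0² - 1*(-6)) - 1*(-22))*46 - 10 = ((0 + 6) + 22)*46 - 10 = (6 + 22)*46 - 10 = 28*46 - 10 = 1288 - 10 = 1278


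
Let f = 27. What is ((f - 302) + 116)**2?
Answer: 25281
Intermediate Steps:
((f - 302) + 116)**2 = ((27 - 302) + 116)**2 = (-275 + 116)**2 = (-159)**2 = 25281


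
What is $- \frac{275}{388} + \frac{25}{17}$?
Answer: $\frac{5025}{6596} \approx 0.76183$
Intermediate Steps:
$- \frac{275}{388} + \frac{25}{17} = \frac{5025}{6596}$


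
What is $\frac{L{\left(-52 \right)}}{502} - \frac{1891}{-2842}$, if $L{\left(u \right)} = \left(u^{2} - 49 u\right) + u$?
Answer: $\frac{7863841}{713342} \approx 11.024$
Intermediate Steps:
$L{\left(u \right)} = u^{2} - 48 u$
$\frac{L{\left(-52 \right)}}{502} - \frac{1891}{-2842} = \frac{\left(-52\right) \left(-48 - 52\right)}{502} - \frac{1891}{-2842} = \left(-52\right) \left(-100\right) \frac{1}{502} - - \frac{1891}{2842} = 5200 \cdot \frac{1}{502} + \frac{1891}{2842} = \frac{2600}{251} + \frac{1891}{2842} = \frac{7863841}{713342}$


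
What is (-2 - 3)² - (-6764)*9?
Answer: 60901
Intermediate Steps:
(-2 - 3)² - (-6764)*9 = (-5)² - 356*(-171) = 25 + 60876 = 60901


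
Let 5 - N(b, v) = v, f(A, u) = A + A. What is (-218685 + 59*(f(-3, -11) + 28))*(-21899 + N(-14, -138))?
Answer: 4729471572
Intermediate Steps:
f(A, u) = 2*A
N(b, v) = 5 - v
(-218685 + 59*(f(-3, -11) + 28))*(-21899 + N(-14, -138)) = (-218685 + 59*(2*(-3) + 28))*(-21899 + (5 - 1*(-138))) = (-218685 + 59*(-6 + 28))*(-21899 + (5 + 138)) = (-218685 + 59*22)*(-21899 + 143) = (-218685 + 1298)*(-21756) = -217387*(-21756) = 4729471572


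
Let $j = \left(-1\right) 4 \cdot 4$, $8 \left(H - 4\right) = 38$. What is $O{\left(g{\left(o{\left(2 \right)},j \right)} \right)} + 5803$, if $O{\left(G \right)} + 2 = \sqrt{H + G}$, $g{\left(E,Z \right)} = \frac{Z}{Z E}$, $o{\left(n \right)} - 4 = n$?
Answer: $5801 + \frac{\sqrt{321}}{6} \approx 5804.0$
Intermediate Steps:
$H = \frac{35}{4}$ ($H = 4 + \frac{1}{8} \cdot 38 = 4 + \frac{19}{4} = \frac{35}{4} \approx 8.75$)
$o{\left(n \right)} = 4 + n$
$j = -16$ ($j = \left(-4\right) 4 = -16$)
$g{\left(E,Z \right)} = \frac{1}{E}$ ($g{\left(E,Z \right)} = \frac{Z}{E Z} = Z \frac{1}{E Z} = \frac{1}{E}$)
$O{\left(G \right)} = -2 + \sqrt{\frac{35}{4} + G}$
$O{\left(g{\left(o{\left(2 \right)},j \right)} \right)} + 5803 = \left(-2 + \frac{\sqrt{35 + \frac{4}{4 + 2}}}{2}\right) + 5803 = \left(-2 + \frac{\sqrt{35 + \frac{4}{6}}}{2}\right) + 5803 = \left(-2 + \frac{\sqrt{35 + 4 \cdot \frac{1}{6}}}{2}\right) + 5803 = \left(-2 + \frac{\sqrt{35 + \frac{2}{3}}}{2}\right) + 5803 = \left(-2 + \frac{\sqrt{\frac{107}{3}}}{2}\right) + 5803 = \left(-2 + \frac{\frac{1}{3} \sqrt{321}}{2}\right) + 5803 = \left(-2 + \frac{\sqrt{321}}{6}\right) + 5803 = 5801 + \frac{\sqrt{321}}{6}$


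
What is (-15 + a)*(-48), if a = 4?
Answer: 528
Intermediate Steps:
(-15 + a)*(-48) = (-15 + 4)*(-48) = -11*(-48) = 528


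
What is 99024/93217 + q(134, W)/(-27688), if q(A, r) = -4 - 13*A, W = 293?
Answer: 1452266697/1290496148 ≈ 1.1254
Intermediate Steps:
99024/93217 + q(134, W)/(-27688) = 99024/93217 + (-4 - 13*134)/(-27688) = 99024*(1/93217) + (-4 - 1742)*(-1/27688) = 99024/93217 - 1746*(-1/27688) = 99024/93217 + 873/13844 = 1452266697/1290496148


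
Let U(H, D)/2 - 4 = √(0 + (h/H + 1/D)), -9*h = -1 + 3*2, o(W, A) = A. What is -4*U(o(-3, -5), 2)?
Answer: -32 - 4*√22/3 ≈ -38.254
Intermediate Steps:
h = -5/9 (h = -(-1 + 3*2)/9 = -(-1 + 6)/9 = -⅑*5 = -5/9 ≈ -0.55556)
U(H, D) = 8 + 2*√(1/D - 5/(9*H)) (U(H, D) = 8 + 2*√(0 + (-5/(9*H) + 1/D)) = 8 + 2*√(0 + (1/D - 5/(9*H))) = 8 + 2*√(1/D - 5/(9*H)))
-4*U(o(-3, -5), 2) = -4*(8 + 2*√(-5/(-5) + 9/2)/3) = -4*(8 + 2*√(-5*(-⅕) + 9*(½))/3) = -4*(8 + 2*√(1 + 9/2)/3) = -4*(8 + 2*√(11/2)/3) = -4*(8 + 2*(√22/2)/3) = -4*(8 + √22/3) = -32 - 4*√22/3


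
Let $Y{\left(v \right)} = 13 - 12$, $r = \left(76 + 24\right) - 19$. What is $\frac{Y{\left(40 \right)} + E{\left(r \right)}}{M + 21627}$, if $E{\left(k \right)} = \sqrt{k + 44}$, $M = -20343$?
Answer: $\frac{1}{1284} + \frac{5 \sqrt{5}}{1284} \approx 0.0094862$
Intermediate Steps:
$r = 81$ ($r = 100 - 19 = 81$)
$Y{\left(v \right)} = 1$ ($Y{\left(v \right)} = 13 - 12 = 1$)
$E{\left(k \right)} = \sqrt{44 + k}$
$\frac{Y{\left(40 \right)} + E{\left(r \right)}}{M + 21627} = \frac{1 + \sqrt{44 + 81}}{-20343 + 21627} = \frac{1 + \sqrt{125}}{1284} = \left(1 + 5 \sqrt{5}\right) \frac{1}{1284} = \frac{1}{1284} + \frac{5 \sqrt{5}}{1284}$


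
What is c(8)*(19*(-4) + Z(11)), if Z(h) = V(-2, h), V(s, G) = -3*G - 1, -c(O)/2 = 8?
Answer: 1760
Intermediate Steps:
c(O) = -16 (c(O) = -2*8 = -16)
V(s, G) = -1 - 3*G
Z(h) = -1 - 3*h
c(8)*(19*(-4) + Z(11)) = -16*(19*(-4) + (-1 - 3*11)) = -16*(-76 + (-1 - 33)) = -16*(-76 - 34) = -16*(-110) = 1760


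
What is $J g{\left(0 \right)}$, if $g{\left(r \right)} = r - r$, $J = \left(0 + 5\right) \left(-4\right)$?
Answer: $0$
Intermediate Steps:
$J = -20$ ($J = 5 \left(-4\right) = -20$)
$g{\left(r \right)} = 0$
$J g{\left(0 \right)} = \left(-20\right) 0 = 0$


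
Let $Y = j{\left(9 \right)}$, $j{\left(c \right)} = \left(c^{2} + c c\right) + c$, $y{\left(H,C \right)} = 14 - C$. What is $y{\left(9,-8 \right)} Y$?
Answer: $3762$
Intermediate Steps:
$j{\left(c \right)} = c + 2 c^{2}$ ($j{\left(c \right)} = \left(c^{2} + c^{2}\right) + c = 2 c^{2} + c = c + 2 c^{2}$)
$Y = 171$ ($Y = 9 \left(1 + 2 \cdot 9\right) = 9 \left(1 + 18\right) = 9 \cdot 19 = 171$)
$y{\left(9,-8 \right)} Y = \left(14 - -8\right) 171 = \left(14 + 8\right) 171 = 22 \cdot 171 = 3762$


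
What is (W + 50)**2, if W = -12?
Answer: 1444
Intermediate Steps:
(W + 50)**2 = (-12 + 50)**2 = 38**2 = 1444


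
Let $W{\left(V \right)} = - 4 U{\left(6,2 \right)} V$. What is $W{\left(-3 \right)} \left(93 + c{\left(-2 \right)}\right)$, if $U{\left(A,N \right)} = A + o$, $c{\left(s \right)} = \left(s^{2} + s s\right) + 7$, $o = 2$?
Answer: $10368$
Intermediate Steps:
$c{\left(s \right)} = 7 + 2 s^{2}$ ($c{\left(s \right)} = \left(s^{2} + s^{2}\right) + 7 = 2 s^{2} + 7 = 7 + 2 s^{2}$)
$U{\left(A,N \right)} = 2 + A$ ($U{\left(A,N \right)} = A + 2 = 2 + A$)
$W{\left(V \right)} = - 32 V$ ($W{\left(V \right)} = - 4 \left(2 + 6\right) V = \left(-4\right) 8 V = - 32 V$)
$W{\left(-3 \right)} \left(93 + c{\left(-2 \right)}\right) = \left(-32\right) \left(-3\right) \left(93 + \left(7 + 2 \left(-2\right)^{2}\right)\right) = 96 \left(93 + \left(7 + 2 \cdot 4\right)\right) = 96 \left(93 + \left(7 + 8\right)\right) = 96 \left(93 + 15\right) = 96 \cdot 108 = 10368$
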